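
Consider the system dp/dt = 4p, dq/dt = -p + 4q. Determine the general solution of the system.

p(t) = -C_2e^(4t), q(t) = C_1e^(4t) + C_2te^(4t) + 3C_2e^(4t)

Coefficient matrix A = [[4, 0], [-1, 4]].
Characteristic polynomial det(A - λI) = λ^2 - 8λ + 16 = 0.
Single eigenvalue λ = 4 with algebraic multiplicity 2.
Eigenvector v = (0,1); generalized eigenvector w with (A-λI)w=v is (-1,3).
General solution: e^(4t)[C_1·v + C_2·(t·v + w)].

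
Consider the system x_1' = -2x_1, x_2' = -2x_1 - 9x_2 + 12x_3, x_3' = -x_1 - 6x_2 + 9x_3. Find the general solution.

Coefficient matrix A = [[-2, 0, 0], [-2, -9, 12], [-1, -6, 9]].
det(A - λI) = 0 gives eigenvalues λ = 3, -2, -3.
For λ=3: eigenvector (0,-1,-1).
For λ=-2: eigenvector (1,-2,-1).
For λ=-3: eigenvector (0,2,1).
General solution: K_1e^(3t)(0,-1,-1) + K_2e^(-2t)(1,-2,-1) + K_3e^(-3t)(0,2,1).

x_1(t) = K_2e^(-2t), x_2(t) = -K_1e^(3t) - 2K_2e^(-2t) + 2K_3e^(-3t), x_3(t) = -K_1e^(3t) - K_2e^(-2t) + K_3e^(-3t)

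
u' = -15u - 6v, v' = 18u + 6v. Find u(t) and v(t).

u(t) = -c_1e^(-3t) - 2c_2e^(-6t), v(t) = 2c_1e^(-3t) + 3c_2e^(-6t)

Coefficient matrix A = [[-15, -6], [18, 6]].
Characteristic polynomial det(A - λI) = λ^2 + 9λ + 18 = 0.
Eigenvalues λ = -3, -6.
For λ=-3: (A-λI) row 1 is [-12, -6], so an eigenvector is (-1, 2).
For λ=-6: (A-λI) row 1 is [-9, -6], so an eigenvector is (-2, 3).
General solution: c_1e^(-3t)(-1,2) + c_2e^(-6t)(-2,3).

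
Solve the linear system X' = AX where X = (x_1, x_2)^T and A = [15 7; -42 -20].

Coefficient matrix A = [[15, 7], [-42, -20]].
Characteristic polynomial det(A - λI) = λ^2 + 5λ - 6 = 0.
Eigenvalues λ = -6, 1.
For λ=-6: (A-λI) row 1 is [21, 7], so an eigenvector is (1, -3).
For λ=1: (A-λI) row 1 is [14, 7], so an eigenvector is (1, -2).
General solution: c_1e^(-6t)(1,-3) + c_2e^(t)(1,-2).

x_1(t) = c_1e^(-6t) + c_2e^(t), x_2(t) = -3c_1e^(-6t) - 2c_2e^(t)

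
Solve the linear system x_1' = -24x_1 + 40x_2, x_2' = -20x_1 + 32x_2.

Coefficient matrix A = [[-24, 40], [-20, 32]].
Characteristic polynomial det(A - λI) = λ^2 - 8λ + 32 = 0.
Eigenvalues λ = 4 ± 4i (complex conjugate pair).
For λ=4+4i: an eigenvector is (1,1) - i(3,2) = (1 - 3i, 1 - 2i).
A real fundamental pair from Re and Im of e^((4+4i)t)v: X_1 = e^(4t)(cos(4t)·(1,1) + sin(4t)·(3,2)), X_2 = e^(4t)(sin(4t)·(1,1) - cos(4t)·(3,2)).
General solution: c_1X_1 + c_2X_2.

x_1(t) = 3c_1e^(4t)sin(4t) + c_1e^(4t)cos(4t) + c_2e^(4t)sin(4t) - 3c_2e^(4t)cos(4t), x_2(t) = 2c_1e^(4t)sin(4t) + c_1e^(4t)cos(4t) + c_2e^(4t)sin(4t) - 2c_2e^(4t)cos(4t)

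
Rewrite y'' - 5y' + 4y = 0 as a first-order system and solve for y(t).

y(t) = C_1e^(4t) + C_2e^(t)

Let x_1 = y, x_2 = y'. Then x_1' = x_2 and x_2' = -4x_1 + 5x_2.
A = [[0,1],[-4,5]]; det(A-λI) = λ^2 - 5λ + 4.
Eigenvalues λ = 4, 1 with eigenvectors (1,4), (1,1).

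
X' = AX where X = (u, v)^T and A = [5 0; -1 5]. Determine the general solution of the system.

u(t) = -c_2e^(5t), v(t) = c_1e^(5t) + c_2te^(5t)

Coefficient matrix A = [[5, 0], [-1, 5]].
Characteristic polynomial det(A - λI) = λ^2 - 10λ + 25 = 0.
Single eigenvalue λ = 5 with algebraic multiplicity 2.
Eigenvector v = (0,1); generalized eigenvector w with (A-λI)w=v is (-1,0).
General solution: e^(5t)[c_1·v + c_2·(t·v + w)].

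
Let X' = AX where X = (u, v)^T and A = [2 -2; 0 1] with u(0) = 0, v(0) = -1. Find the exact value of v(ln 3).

A = [[2,-2],[0,1]]; eigenvalues λ = 1, 2.
Eigenvectors: (2,1) for λ=1, (-1,0) for λ=2.
From the initial condition, c_1 = -1, c_2 = -2.
v(ln 3) = (-1)(3^1)(1) + (-2)(3^2)(0) = -3.

-3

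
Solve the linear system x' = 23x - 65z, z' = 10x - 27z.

Coefficient matrix A = [[23, -65], [10, -27]].
Characteristic polynomial det(A - λI) = λ^2 + 4λ + 29 = 0.
Eigenvalues λ = -2 ± 5i (complex conjugate pair).
For λ=-2+5i: an eigenvector is (-3,-1) - i(-2,-1) = (-3 + 2i, -1 + i).
A real fundamental pair from Re and Im of e^((-2+5i)t)v: X_1 = e^(-2t)(cos(5t)·(-3,-1) + sin(5t)·(-2,-1)), X_2 = e^(-2t)(sin(5t)·(-3,-1) - cos(5t)·(-2,-1)).
General solution: K_1X_1 + K_2X_2.

x(t) = -2K_1e^(-2t)sin(5t) - 3K_1e^(-2t)cos(5t) - 3K_2e^(-2t)sin(5t) + 2K_2e^(-2t)cos(5t), z(t) = -K_1e^(-2t)sin(5t) - K_1e^(-2t)cos(5t) - K_2e^(-2t)sin(5t) + K_2e^(-2t)cos(5t)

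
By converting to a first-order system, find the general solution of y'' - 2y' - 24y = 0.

Let x_1 = y, x_2 = y'. Then x_1' = x_2 and x_2' = 24x_1 + 2x_2.
A = [[0,1],[24,2]]; det(A-λI) = λ^2 - 2λ - 24.
Eigenvalues λ = -4, 6 with eigenvectors (1,-4), (1,6).

y(t) = c_1e^(-4t) + c_2e^(6t)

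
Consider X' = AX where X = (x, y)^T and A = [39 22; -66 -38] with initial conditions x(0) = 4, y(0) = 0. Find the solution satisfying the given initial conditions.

x(t) = 16e^(6t) - 12e^(-5t), y(t) = -24e^(6t) + 24e^(-5t)

Coefficient matrix A = [[39, 22], [-66, -38]].
Characteristic polynomial det(A - λI) = λ^2 - λ - 30 = 0.
Eigenvalues λ = -5, 6.
For λ=-5: (A-λI) row 1 is [44, 22], so an eigenvector is (1, -2).
For λ=6: (A-λI) row 1 is [33, 22], so an eigenvector is (2, -3).
General solution: K_1e^(-5t)(1,-2) + K_2e^(6t)(2,-3).
Applying x(0)=4, y(0)=0 gives K_1=-12, K_2=8.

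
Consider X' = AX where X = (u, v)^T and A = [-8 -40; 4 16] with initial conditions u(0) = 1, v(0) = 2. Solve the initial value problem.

u(t) = -23e^(4t)sin(4t) + e^(4t)cos(4t), v(t) = 7e^(4t)sin(4t) + 2e^(4t)cos(4t)

Coefficient matrix A = [[-8, -40], [4, 16]].
Characteristic polynomial det(A - λI) = λ^2 - 8λ + 32 = 0.
Eigenvalues λ = 4 ± 4i (complex conjugate pair).
For λ=4+4i: an eigenvector is (1,0) - i(-3,1) = (1 + 3i, 0 - i).
A real fundamental pair from Re and Im of e^((4+4i)t)v: X_1 = e^(4t)(cos(4t)·(1,0) + sin(4t)·(-3,1)), X_2 = e^(4t)(sin(4t)·(1,0) - cos(4t)·(-3,1)).
General solution: c_1X_1 + c_2X_2.
Applying u(0)=1, v(0)=2 gives c_1=7, c_2=-2.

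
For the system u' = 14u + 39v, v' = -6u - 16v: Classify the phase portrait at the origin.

stable spiral

A = [[14,39],[-6,-16]]; det(A-λI) = λ^2 + 2λ + 10.
λ = -1 ± 3i: negative real part.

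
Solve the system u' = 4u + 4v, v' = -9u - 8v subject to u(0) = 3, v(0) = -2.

Coefficient matrix A = [[4, 4], [-9, -8]].
Characteristic polynomial det(A - λI) = λ^2 + 4λ + 4 = 0.
Single eigenvalue λ = -2 with algebraic multiplicity 2.
Eigenvector v = (2,-3); generalized eigenvector w with (A-λI)w=v is (-1,2).
General solution: e^(-2t)[c_1·v + c_2·(t·v + w)].
Applying u(0)=3, v(0)=-2 gives c_1=4, c_2=5.

u(t) = 10te^(-2t) + 3e^(-2t), v(t) = -15te^(-2t) - 2e^(-2t)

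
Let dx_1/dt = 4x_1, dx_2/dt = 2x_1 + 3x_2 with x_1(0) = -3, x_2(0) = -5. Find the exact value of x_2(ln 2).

A = [[4,0],[2,3]]; eigenvalues λ = 3, 4.
Eigenvectors: (0,1) for λ=3, (-1,-2) for λ=4.
From the initial condition, c_1 = 1, c_2 = 3.
x_2(ln 2) = (1)(2^3)(1) + (3)(2^4)(-2) = -88.

-88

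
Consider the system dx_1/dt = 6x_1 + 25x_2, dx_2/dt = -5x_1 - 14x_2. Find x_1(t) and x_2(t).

x_1(t) = -2c_1e^(-4t)sin(5t) - c_1e^(-4t)cos(5t) - c_2e^(-4t)sin(5t) + 2c_2e^(-4t)cos(5t), x_2(t) = c_1e^(-4t)sin(5t) - c_2e^(-4t)cos(5t)

Coefficient matrix A = [[6, 25], [-5, -14]].
Characteristic polynomial det(A - λI) = λ^2 + 8λ + 41 = 0.
Eigenvalues λ = -4 ± 5i (complex conjugate pair).
For λ=-4+5i: an eigenvector is (-1,0) - i(-2,1) = (-1 + 2i, 0 - i).
A real fundamental pair from Re and Im of e^((-4+5i)t)v: X_1 = e^(-4t)(cos(5t)·(-1,0) + sin(5t)·(-2,1)), X_2 = e^(-4t)(sin(5t)·(-1,0) - cos(5t)·(-2,1)).
General solution: c_1X_1 + c_2X_2.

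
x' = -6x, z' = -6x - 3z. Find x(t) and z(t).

Coefficient matrix A = [[-6, 0], [-6, -3]].
Characteristic polynomial det(A - λI) = λ^2 + 9λ + 18 = 0.
Eigenvalues λ = -6, -3.
For λ=-6: (A-λI) row 2 is [-6, 3], so an eigenvector is (1, 2).
For λ=-3: (A-λI) row 1 is [-3, 0], so an eigenvector is (0, 1).
General solution: C_1e^(-6t)(1,2) + C_2e^(-3t)(0,1).

x(t) = C_1e^(-6t), z(t) = 2C_1e^(-6t) + C_2e^(-3t)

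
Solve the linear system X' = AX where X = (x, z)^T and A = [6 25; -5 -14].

Coefficient matrix A = [[6, 25], [-5, -14]].
Characteristic polynomial det(A - λI) = λ^2 + 8λ + 41 = 0.
Eigenvalues λ = -4 ± 5i (complex conjugate pair).
For λ=-4+5i: an eigenvector is (2,-1) - i(-1,0) = (2 + i, -1).
A real fundamental pair from Re and Im of e^((-4+5i)t)v: X_1 = e^(-4t)(cos(5t)·(2,-1) + sin(5t)·(-1,0)), X_2 = e^(-4t)(sin(5t)·(2,-1) - cos(5t)·(-1,0)).
General solution: K_1X_1 + K_2X_2.

x(t) = -K_1e^(-4t)sin(5t) + 2K_1e^(-4t)cos(5t) + 2K_2e^(-4t)sin(5t) + K_2e^(-4t)cos(5t), z(t) = -K_1e^(-4t)cos(5t) - K_2e^(-4t)sin(5t)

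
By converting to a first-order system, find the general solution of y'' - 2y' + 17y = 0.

Let x_1 = y, x_2 = y'. Then x_1' = x_2 and x_2' = -17x_1 + 2x_2.
A = [[0,1],[-17,2]]; det(A-λI) = λ^2 - 2λ + 17.
Eigenvalues λ = 1 ± 4i.

y(t) = K_1e^(t)cos(4t) + K_2e^(t)sin(4t)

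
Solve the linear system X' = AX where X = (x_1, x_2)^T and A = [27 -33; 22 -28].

x_1(t) = C_1e^(-6t) + 3C_2e^(5t), x_2(t) = C_1e^(-6t) + 2C_2e^(5t)

Coefficient matrix A = [[27, -33], [22, -28]].
Characteristic polynomial det(A - λI) = λ^2 + λ - 30 = 0.
Eigenvalues λ = -6, 5.
For λ=-6: (A-λI) row 1 is [33, -33], so an eigenvector is (1, 1).
For λ=5: (A-λI) row 1 is [22, -33], so an eigenvector is (3, 2).
General solution: C_1e^(-6t)(1,1) + C_2e^(5t)(3,2).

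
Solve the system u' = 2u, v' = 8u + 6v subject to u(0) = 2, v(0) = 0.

Coefficient matrix A = [[2, 0], [8, 6]].
Characteristic polynomial det(A - λI) = λ^2 - 8λ + 12 = 0.
Eigenvalues λ = 2, 6.
For λ=2: (A-λI) row 2 is [8, 4], so an eigenvector is (1, -2).
For λ=6: (A-λI) row 1 is [-4, 0], so an eigenvector is (0, -1).
General solution: C_1e^(2t)(1,-2) + C_2e^(6t)(0,-1).
Applying u(0)=2, v(0)=0 gives C_1=2, C_2=-4.

u(t) = 2e^(2t), v(t) = 4e^(6t) - 4e^(2t)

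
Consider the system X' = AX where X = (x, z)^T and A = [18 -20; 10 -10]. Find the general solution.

x(t) = 3c_1e^(4t)sin(2t) - c_1e^(4t)cos(2t) - c_2e^(4t)sin(2t) - 3c_2e^(4t)cos(2t), z(t) = 2c_1e^(4t)sin(2t) - c_1e^(4t)cos(2t) - c_2e^(4t)sin(2t) - 2c_2e^(4t)cos(2t)

Coefficient matrix A = [[18, -20], [10, -10]].
Characteristic polynomial det(A - λI) = λ^2 - 8λ + 20 = 0.
Eigenvalues λ = 4 ± 2i (complex conjugate pair).
For λ=4+2i: an eigenvector is (-1,-1) - i(3,2) = (-1 - 3i, -1 - 2i).
A real fundamental pair from Re and Im of e^((4+2i)t)v: X_1 = e^(4t)(cos(2t)·(-1,-1) + sin(2t)·(3,2)), X_2 = e^(4t)(sin(2t)·(-1,-1) - cos(2t)·(3,2)).
General solution: c_1X_1 + c_2X_2.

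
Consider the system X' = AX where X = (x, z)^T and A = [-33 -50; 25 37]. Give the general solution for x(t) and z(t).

x(t) = c_1e^(2t)sin(5t) - 3c_1e^(2t)cos(5t) - 3c_2e^(2t)sin(5t) - c_2e^(2t)cos(5t), z(t) = -c_1e^(2t)sin(5t) + 2c_1e^(2t)cos(5t) + 2c_2e^(2t)sin(5t) + c_2e^(2t)cos(5t)

Coefficient matrix A = [[-33, -50], [25, 37]].
Characteristic polynomial det(A - λI) = λ^2 - 4λ + 29 = 0.
Eigenvalues λ = 2 ± 5i (complex conjugate pair).
For λ=2+5i: an eigenvector is (-3,2) - i(1,-1) = (-3 - i, 2 + i).
A real fundamental pair from Re and Im of e^((2+5i)t)v: X_1 = e^(2t)(cos(5t)·(-3,2) + sin(5t)·(1,-1)), X_2 = e^(2t)(sin(5t)·(-3,2) - cos(5t)·(1,-1)).
General solution: c_1X_1 + c_2X_2.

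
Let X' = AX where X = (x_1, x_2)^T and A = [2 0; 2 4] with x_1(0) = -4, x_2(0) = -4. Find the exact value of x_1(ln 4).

-64

A = [[2,0],[2,4]]; eigenvalues λ = 2, 4.
Eigenvectors: (1,-1) for λ=2, (0,-1) for λ=4.
From the initial condition, c_1 = -4, c_2 = 8.
x_1(ln 4) = (-4)(4^2)(1) + (8)(4^4)(0) = -64.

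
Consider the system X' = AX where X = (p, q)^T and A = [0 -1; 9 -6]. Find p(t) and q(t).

Coefficient matrix A = [[0, -1], [9, -6]].
Characteristic polynomial det(A - λI) = λ^2 + 6λ + 9 = 0.
Single eigenvalue λ = -3 with algebraic multiplicity 2.
Eigenvector v = (-1,-3); generalized eigenvector w with (A-λI)w=v is (-1,-2).
General solution: e^(-3t)[C_1·v + C_2·(t·v + w)].

p(t) = -C_1e^(-3t) - C_2te^(-3t) - C_2e^(-3t), q(t) = -3C_1e^(-3t) - 3C_2te^(-3t) - 2C_2e^(-3t)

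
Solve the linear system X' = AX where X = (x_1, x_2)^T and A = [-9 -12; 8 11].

x_1(t) = 3C_1e^(-t) + C_2e^(3t), x_2(t) = -2C_1e^(-t) - C_2e^(3t)

Coefficient matrix A = [[-9, -12], [8, 11]].
Characteristic polynomial det(A - λI) = λ^2 - 2λ - 3 = 0.
Eigenvalues λ = -1, 3.
For λ=-1: (A-λI) row 1 is [-8, -12], so an eigenvector is (3, -2).
For λ=3: (A-λI) row 1 is [-12, -12], so an eigenvector is (1, -1).
General solution: C_1e^(-t)(3,-2) + C_2e^(3t)(1,-1).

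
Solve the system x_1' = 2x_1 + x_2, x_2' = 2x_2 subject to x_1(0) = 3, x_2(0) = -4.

Coefficient matrix A = [[2, 1], [0, 2]].
Characteristic polynomial det(A - λI) = λ^2 - 4λ + 4 = 0.
Single eigenvalue λ = 2 with algebraic multiplicity 2.
Eigenvector v = (-1,0); generalized eigenvector w with (A-λI)w=v is (-3,-1).
General solution: e^(2t)[C_1·v + C_2·(t·v + w)].
Applying x_1(0)=3, x_2(0)=-4 gives C_1=-15, C_2=4.

x_1(t) = -4te^(2t) + 3e^(2t), x_2(t) = -4e^(2t)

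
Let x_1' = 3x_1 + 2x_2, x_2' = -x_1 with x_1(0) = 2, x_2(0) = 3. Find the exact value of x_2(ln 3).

-21

A = [[3,2],[-1,0]]; eigenvalues λ = 1, 2.
Eigenvectors: (-1,1) for λ=1, (-2,1) for λ=2.
From the initial condition, c_1 = 8, c_2 = -5.
x_2(ln 3) = (8)(3^1)(1) + (-5)(3^2)(1) = -21.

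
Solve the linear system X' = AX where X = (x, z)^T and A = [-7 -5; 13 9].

x(t) = -C_1e^(t)sin(t) + 2C_1e^(t)cos(t) + 2C_2e^(t)sin(t) + C_2e^(t)cos(t), z(t) = 2C_1e^(t)sin(t) - 3C_1e^(t)cos(t) - 3C_2e^(t)sin(t) - 2C_2e^(t)cos(t)

Coefficient matrix A = [[-7, -5], [13, 9]].
Characteristic polynomial det(A - λI) = λ^2 - 2λ + 2 = 0.
Eigenvalues λ = 1 ± i (complex conjugate pair).
For λ=1+i: an eigenvector is (2,-3) - i(-1,2) = (2 + i, -3 - 2i).
A real fundamental pair from Re and Im of e^((1+i)t)v: X_1 = e^(t)(cos(t)·(2,-3) + sin(t)·(-1,2)), X_2 = e^(t)(sin(t)·(2,-3) - cos(t)·(-1,2)).
General solution: C_1X_1 + C_2X_2.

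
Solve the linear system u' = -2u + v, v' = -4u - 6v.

Coefficient matrix A = [[-2, 1], [-4, -6]].
Characteristic polynomial det(A - λI) = λ^2 + 8λ + 16 = 0.
Single eigenvalue λ = -4 with algebraic multiplicity 2.
Eigenvector v = (1,-2); generalized eigenvector w with (A-λI)w=v is (0,1).
General solution: e^(-4t)[C_1·v + C_2·(t·v + w)].

u(t) = C_1e^(-4t) + C_2te^(-4t), v(t) = -2C_1e^(-4t) - 2C_2te^(-4t) + C_2e^(-4t)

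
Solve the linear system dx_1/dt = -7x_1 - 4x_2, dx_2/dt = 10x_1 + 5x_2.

Coefficient matrix A = [[-7, -4], [10, 5]].
Characteristic polynomial det(A - λI) = λ^2 + 2λ + 5 = 0.
Eigenvalues λ = -1 ± 2i (complex conjugate pair).
For λ=-1+2i: an eigenvector is (1,-1) - i(-1,2) = (1 + i, -1 - 2i).
A real fundamental pair from Re and Im of e^((-1+2i)t)v: X_1 = e^(-t)(cos(2t)·(1,-1) + sin(2t)·(-1,2)), X_2 = e^(-t)(sin(2t)·(1,-1) - cos(2t)·(-1,2)).
General solution: c_1X_1 + c_2X_2.

x_1(t) = -c_1e^(-t)sin(2t) + c_1e^(-t)cos(2t) + c_2e^(-t)sin(2t) + c_2e^(-t)cos(2t), x_2(t) = 2c_1e^(-t)sin(2t) - c_1e^(-t)cos(2t) - c_2e^(-t)sin(2t) - 2c_2e^(-t)cos(2t)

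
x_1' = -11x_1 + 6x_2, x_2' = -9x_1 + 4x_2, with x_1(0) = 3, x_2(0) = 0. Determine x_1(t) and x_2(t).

x_1(t) = -6e^(-2t) + 9e^(-5t), x_2(t) = -9e^(-2t) + 9e^(-5t)

Coefficient matrix A = [[-11, 6], [-9, 4]].
Characteristic polynomial det(A - λI) = λ^2 + 7λ + 10 = 0.
Eigenvalues λ = -2, -5.
For λ=-2: (A-λI) row 1 is [-9, 6], so an eigenvector is (-2, -3).
For λ=-5: (A-λI) row 1 is [-6, 6], so an eigenvector is (1, 1).
General solution: C_1e^(-2t)(-2,-3) + C_2e^(-5t)(1,1).
Applying x_1(0)=3, x_2(0)=0 gives C_1=3, C_2=9.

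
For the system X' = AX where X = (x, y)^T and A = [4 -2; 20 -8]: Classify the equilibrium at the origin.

stable spiral

A = [[4,-2],[20,-8]]; det(A-λI) = λ^2 + 4λ + 8.
λ = -2 ± 2i: negative real part.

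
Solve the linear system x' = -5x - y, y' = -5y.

Coefficient matrix A = [[-5, -1], [0, -5]].
Characteristic polynomial det(A - λI) = λ^2 + 10λ + 25 = 0.
Single eigenvalue λ = -5 with algebraic multiplicity 2.
Eigenvector v = (1,0); generalized eigenvector w with (A-λI)w=v is (2,-1).
General solution: e^(-5t)[c_1·v + c_2·(t·v + w)].

x(t) = c_1e^(-5t) + c_2te^(-5t) + 2c_2e^(-5t), y(t) = -c_2e^(-5t)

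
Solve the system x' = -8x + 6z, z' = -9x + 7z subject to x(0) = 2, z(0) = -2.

Coefficient matrix A = [[-8, 6], [-9, 7]].
Characteristic polynomial det(A - λI) = λ^2 + λ - 2 = 0.
Eigenvalues λ = -2, 1.
For λ=-2: (A-λI) row 1 is [-6, 6], so an eigenvector is (-1, -1).
For λ=1: (A-λI) row 1 is [-9, 6], so an eigenvector is (2, 3).
General solution: c_1e^(-2t)(-1,-1) + c_2e^(t)(2,3).
Applying x(0)=2, z(0)=-2 gives c_1=-10, c_2=-4.

x(t) = -8e^(t) + 10e^(-2t), z(t) = -12e^(t) + 10e^(-2t)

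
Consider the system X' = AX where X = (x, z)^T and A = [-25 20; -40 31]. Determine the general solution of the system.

x(t) = -2c_1e^(3t)sin(4t) + c_1e^(3t)cos(4t) + c_2e^(3t)sin(4t) + 2c_2e^(3t)cos(4t), z(t) = -3c_1e^(3t)sin(4t) + c_1e^(3t)cos(4t) + c_2e^(3t)sin(4t) + 3c_2e^(3t)cos(4t)

Coefficient matrix A = [[-25, 20], [-40, 31]].
Characteristic polynomial det(A - λI) = λ^2 - 6λ + 25 = 0.
Eigenvalues λ = 3 ± 4i (complex conjugate pair).
For λ=3+4i: an eigenvector is (1,1) - i(-2,-3) = (1 + 2i, 1 + 3i).
A real fundamental pair from Re and Im of e^((3+4i)t)v: X_1 = e^(3t)(cos(4t)·(1,1) + sin(4t)·(-2,-3)), X_2 = e^(3t)(sin(4t)·(1,1) - cos(4t)·(-2,-3)).
General solution: c_1X_1 + c_2X_2.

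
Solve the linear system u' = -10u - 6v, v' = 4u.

u(t) = 3C_1e^(-6t) + C_2e^(-4t), v(t) = -2C_1e^(-6t) - C_2e^(-4t)

Coefficient matrix A = [[-10, -6], [4, 0]].
Characteristic polynomial det(A - λI) = λ^2 + 10λ + 24 = 0.
Eigenvalues λ = -6, -4.
For λ=-6: (A-λI) row 1 is [-4, -6], so an eigenvector is (3, -2).
For λ=-4: (A-λI) row 1 is [-6, -6], so an eigenvector is (1, -1).
General solution: C_1e^(-6t)(3,-2) + C_2e^(-4t)(1,-1).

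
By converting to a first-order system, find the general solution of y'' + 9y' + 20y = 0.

y(t) = K_1e^(-5t) + K_2e^(-4t)

Let x_1 = y, x_2 = y'. Then x_1' = x_2 and x_2' = -20x_1 - 9x_2.
A = [[0,1],[-20,-9]]; det(A-λI) = λ^2 + 9λ + 20.
Eigenvalues λ = -5, -4 with eigenvectors (1,-5), (1,-4).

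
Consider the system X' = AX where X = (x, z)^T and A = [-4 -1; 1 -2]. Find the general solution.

x(t) = -c_1e^(-3t) - c_2te^(-3t) + c_2e^(-3t), z(t) = c_1e^(-3t) + c_2te^(-3t)

Coefficient matrix A = [[-4, -1], [1, -2]].
Characteristic polynomial det(A - λI) = λ^2 + 6λ + 9 = 0.
Single eigenvalue λ = -3 with algebraic multiplicity 2.
Eigenvector v = (-1,1); generalized eigenvector w with (A-λI)w=v is (1,0).
General solution: e^(-3t)[c_1·v + c_2·(t·v + w)].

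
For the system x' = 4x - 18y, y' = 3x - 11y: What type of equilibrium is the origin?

stable node

A = [[4,-18],[3,-11]]; det(A-λI) = λ^2 + 7λ + 10.
λ = -5, -2: both negative.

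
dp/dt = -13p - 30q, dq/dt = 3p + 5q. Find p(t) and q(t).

Coefficient matrix A = [[-13, -30], [3, 5]].
Characteristic polynomial det(A - λI) = λ^2 + 8λ + 25 = 0.
Eigenvalues λ = -4 ± 3i (complex conjugate pair).
For λ=-4+3i: an eigenvector is (-3,1) - i(-1,0) = (-3 + i, 1).
A real fundamental pair from Re and Im of e^((-4+3i)t)v: X_1 = e^(-4t)(cos(3t)·(-3,1) + sin(3t)·(-1,0)), X_2 = e^(-4t)(sin(3t)·(-3,1) - cos(3t)·(-1,0)).
General solution: C_1X_1 + C_2X_2.

p(t) = -C_1e^(-4t)sin(3t) - 3C_1e^(-4t)cos(3t) - 3C_2e^(-4t)sin(3t) + C_2e^(-4t)cos(3t), q(t) = C_1e^(-4t)cos(3t) + C_2e^(-4t)sin(3t)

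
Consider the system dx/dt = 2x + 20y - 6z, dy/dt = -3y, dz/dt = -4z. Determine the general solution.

Coefficient matrix A = [[2, 20, -6], [0, -3, 0], [0, 0, -4]].
det(A - λI) = 0 gives eigenvalues λ = 2, -3, -4.
For λ=2: eigenvector (1,0,0).
For λ=-3: eigenvector (-4,1,0).
For λ=-4: eigenvector (1,0,1).
General solution: C_1e^(2t)(1,0,0) + C_2e^(-3t)(-4,1,0) + C_3e^(-4t)(1,0,1).

x(t) = C_1e^(2t) - 4C_2e^(-3t) + C_3e^(-4t), y(t) = C_2e^(-3t), z(t) = C_3e^(-4t)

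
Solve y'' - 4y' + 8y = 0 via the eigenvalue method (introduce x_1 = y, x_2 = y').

Let x_1 = y, x_2 = y'. Then x_1' = x_2 and x_2' = -8x_1 + 4x_2.
A = [[0,1],[-8,4]]; det(A-λI) = λ^2 - 4λ + 8.
Eigenvalues λ = 2 ± 2i.

y(t) = C_1e^(2t)cos(2t) + C_2e^(2t)sin(2t)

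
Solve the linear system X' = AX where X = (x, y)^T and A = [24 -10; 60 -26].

x(t) = -c_1e^(-6t) - c_2e^(4t), y(t) = -3c_1e^(-6t) - 2c_2e^(4t)

Coefficient matrix A = [[24, -10], [60, -26]].
Characteristic polynomial det(A - λI) = λ^2 + 2λ - 24 = 0.
Eigenvalues λ = -6, 4.
For λ=-6: (A-λI) row 1 is [30, -10], so an eigenvector is (-1, -3).
For λ=4: (A-λI) row 1 is [20, -10], so an eigenvector is (-1, -2).
General solution: c_1e^(-6t)(-1,-3) + c_2e^(4t)(-1,-2).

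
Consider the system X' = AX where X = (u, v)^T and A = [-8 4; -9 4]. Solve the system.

Coefficient matrix A = [[-8, 4], [-9, 4]].
Characteristic polynomial det(A - λI) = λ^2 + 4λ + 4 = 0.
Single eigenvalue λ = -2 with algebraic multiplicity 2.
Eigenvector v = (2,3); generalized eigenvector w with (A-λI)w=v is (-1,-1).
General solution: e^(-2t)[C_1·v + C_2·(t·v + w)].

u(t) = 2C_1e^(-2t) + 2C_2te^(-2t) - C_2e^(-2t), v(t) = 3C_1e^(-2t) + 3C_2te^(-2t) - C_2e^(-2t)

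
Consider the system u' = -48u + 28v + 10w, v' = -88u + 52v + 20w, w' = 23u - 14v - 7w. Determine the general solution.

u(t) = 2C_1e^(3t) - 4C_2e^(-4t) - C_3e^(-2t), v(t) = 4C_1e^(3t) - 7C_2e^(-4t) - 2C_3e^(-2t), w(t) = -C_1e^(3t) + 2C_2e^(-4t) + C_3e^(-2t)

Coefficient matrix A = [[-48, 28, 10], [-88, 52, 20], [23, -14, -7]].
det(A - λI) = 0 gives eigenvalues λ = 3, -4, -2.
For λ=3: eigenvector (2,4,-1).
For λ=-4: eigenvector (-4,-7,2).
For λ=-2: eigenvector (-1,-2,1).
General solution: C_1e^(3t)(2,4,-1) + C_2e^(-4t)(-4,-7,2) + C_3e^(-2t)(-1,-2,1).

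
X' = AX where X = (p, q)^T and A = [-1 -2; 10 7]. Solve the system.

Coefficient matrix A = [[-1, -2], [10, 7]].
Characteristic polynomial det(A - λI) = λ^2 - 6λ + 13 = 0.
Eigenvalues λ = 3 ± 2i (complex conjugate pair).
For λ=3+2i: an eigenvector is (0,-1) - i(1,-2) = (0 - i, -1 + 2i).
A real fundamental pair from Re and Im of e^((3+2i)t)v: X_1 = e^(3t)(cos(2t)·(0,-1) + sin(2t)·(1,-2)), X_2 = e^(3t)(sin(2t)·(0,-1) - cos(2t)·(1,-2)).
General solution: K_1X_1 + K_2X_2.

p(t) = K_1e^(3t)sin(2t) - K_2e^(3t)cos(2t), q(t) = -2K_1e^(3t)sin(2t) - K_1e^(3t)cos(2t) - K_2e^(3t)sin(2t) + 2K_2e^(3t)cos(2t)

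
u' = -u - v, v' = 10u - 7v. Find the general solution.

Coefficient matrix A = [[-1, -1], [10, -7]].
Characteristic polynomial det(A - λI) = λ^2 + 8λ + 17 = 0.
Eigenvalues λ = -4 ± i (complex conjugate pair).
For λ=-4+i: an eigenvector is (-1,-3) - i(0,-1) = (-1, -3 + i).
A real fundamental pair from Re and Im of e^((-4+i)t)v: X_1 = e^(-4t)(cos(t)·(-1,-3) + sin(t)·(0,-1)), X_2 = e^(-4t)(sin(t)·(-1,-3) - cos(t)·(0,-1)).
General solution: C_1X_1 + C_2X_2.

u(t) = -C_1e^(-4t)cos(t) - C_2e^(-4t)sin(t), v(t) = -C_1e^(-4t)sin(t) - 3C_1e^(-4t)cos(t) - 3C_2e^(-4t)sin(t) + C_2e^(-4t)cos(t)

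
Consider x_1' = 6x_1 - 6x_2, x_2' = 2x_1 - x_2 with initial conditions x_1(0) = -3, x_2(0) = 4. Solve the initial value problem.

x_1(t) = -36e^(3t) + 33e^(2t), x_2(t) = -18e^(3t) + 22e^(2t)

Coefficient matrix A = [[6, -6], [2, -1]].
Characteristic polynomial det(A - λI) = λ^2 - 5λ + 6 = 0.
Eigenvalues λ = 3, 2.
For λ=3: (A-λI) row 1 is [3, -6], so an eigenvector is (-2, -1).
For λ=2: (A-λI) row 1 is [4, -6], so an eigenvector is (3, 2).
General solution: K_1e^(3t)(-2,-1) + K_2e^(2t)(3,2).
Applying x_1(0)=-3, x_2(0)=4 gives K_1=18, K_2=11.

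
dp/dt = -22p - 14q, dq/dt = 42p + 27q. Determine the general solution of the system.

p(t) = -K_1e^(6t) - 2K_2e^(-t), q(t) = 2K_1e^(6t) + 3K_2e^(-t)

Coefficient matrix A = [[-22, -14], [42, 27]].
Characteristic polynomial det(A - λI) = λ^2 - 5λ - 6 = 0.
Eigenvalues λ = 6, -1.
For λ=6: (A-λI) row 1 is [-28, -14], so an eigenvector is (-1, 2).
For λ=-1: (A-λI) row 1 is [-21, -14], so an eigenvector is (-2, 3).
General solution: K_1e^(6t)(-1,2) + K_2e^(-t)(-2,3).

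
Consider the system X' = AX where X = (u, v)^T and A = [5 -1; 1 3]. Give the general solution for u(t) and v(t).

Coefficient matrix A = [[5, -1], [1, 3]].
Characteristic polynomial det(A - λI) = λ^2 - 8λ + 16 = 0.
Single eigenvalue λ = 4 with algebraic multiplicity 2.
Eigenvector v = (1,1); generalized eigenvector w with (A-λI)w=v is (0,-1).
General solution: e^(4t)[C_1·v + C_2·(t·v + w)].

u(t) = C_1e^(4t) + C_2te^(4t), v(t) = C_1e^(4t) + C_2te^(4t) - C_2e^(4t)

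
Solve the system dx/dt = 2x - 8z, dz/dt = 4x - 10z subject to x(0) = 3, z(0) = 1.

Coefficient matrix A = [[2, -8], [4, -10]].
Characteristic polynomial det(A - λI) = λ^2 + 8λ + 12 = 0.
Eigenvalues λ = -6, -2.
For λ=-6: (A-λI) row 1 is [8, -8], so an eigenvector is (-1, -1).
For λ=-2: (A-λI) row 1 is [4, -8], so an eigenvector is (2, 1).
General solution: C_1e^(-6t)(-1,-1) + C_2e^(-2t)(2,1).
Applying x(0)=3, z(0)=1 gives C_1=1, C_2=2.

x(t) = 4e^(-2t) - e^(-6t), z(t) = 2e^(-2t) - e^(-6t)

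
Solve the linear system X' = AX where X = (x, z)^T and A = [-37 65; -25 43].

Coefficient matrix A = [[-37, 65], [-25, 43]].
Characteristic polynomial det(A - λI) = λ^2 - 6λ + 34 = 0.
Eigenvalues λ = 3 ± 5i (complex conjugate pair).
For λ=3+5i: an eigenvector is (3,2) - i(2,1) = (3 - 2i, 2 - i).
A real fundamental pair from Re and Im of e^((3+5i)t)v: X_1 = e^(3t)(cos(5t)·(3,2) + sin(5t)·(2,1)), X_2 = e^(3t)(sin(5t)·(3,2) - cos(5t)·(2,1)).
General solution: K_1X_1 + K_2X_2.

x(t) = 2K_1e^(3t)sin(5t) + 3K_1e^(3t)cos(5t) + 3K_2e^(3t)sin(5t) - 2K_2e^(3t)cos(5t), z(t) = K_1e^(3t)sin(5t) + 2K_1e^(3t)cos(5t) + 2K_2e^(3t)sin(5t) - K_2e^(3t)cos(5t)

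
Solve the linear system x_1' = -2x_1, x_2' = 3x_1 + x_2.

Coefficient matrix A = [[-2, 0], [3, 1]].
Characteristic polynomial det(A - λI) = λ^2 + λ - 2 = 0.
Eigenvalues λ = -2, 1.
For λ=-2: (A-λI) row 2 is [3, 3], so an eigenvector is (-1, 1).
For λ=1: (A-λI) row 1 is [-3, 0], so an eigenvector is (0, 1).
General solution: C_1e^(-2t)(-1,1) + C_2e^(t)(0,1).

x_1(t) = -C_1e^(-2t), x_2(t) = C_1e^(-2t) + C_2e^(t)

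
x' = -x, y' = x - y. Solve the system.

Coefficient matrix A = [[-1, 0], [1, -1]].
Characteristic polynomial det(A - λI) = λ^2 + 2λ + 1 = 0.
Single eigenvalue λ = -1 with algebraic multiplicity 2.
Eigenvector v = (0,-1); generalized eigenvector w with (A-λI)w=v is (-1,1).
General solution: e^(-t)[K_1·v + K_2·(t·v + w)].

x(t) = -K_2e^(-t), y(t) = -K_1e^(-t) - K_2te^(-t) + K_2e^(-t)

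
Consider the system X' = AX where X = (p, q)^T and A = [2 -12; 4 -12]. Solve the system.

Coefficient matrix A = [[2, -12], [4, -12]].
Characteristic polynomial det(A - λI) = λ^2 + 10λ + 24 = 0.
Eigenvalues λ = -4, -6.
For λ=-4: (A-λI) row 1 is [6, -12], so an eigenvector is (-2, -1).
For λ=-6: (A-λI) row 1 is [8, -12], so an eigenvector is (-3, -2).
General solution: C_1e^(-4t)(-2,-1) + C_2e^(-6t)(-3,-2).

p(t) = -2C_1e^(-4t) - 3C_2e^(-6t), q(t) = -C_1e^(-4t) - 2C_2e^(-6t)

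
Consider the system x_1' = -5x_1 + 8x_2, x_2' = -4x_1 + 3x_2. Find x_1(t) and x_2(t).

x_1(t) = K_1e^(-t)sin(4t) - K_1e^(-t)cos(4t) - K_2e^(-t)sin(4t) - K_2e^(-t)cos(4t), x_2(t) = K_1e^(-t)sin(4t) - K_2e^(-t)cos(4t)

Coefficient matrix A = [[-5, 8], [-4, 3]].
Characteristic polynomial det(A - λI) = λ^2 + 2λ + 17 = 0.
Eigenvalues λ = -1 ± 4i (complex conjugate pair).
For λ=-1+4i: an eigenvector is (-1,0) - i(1,1) = (-1 - i, 0 - i).
A real fundamental pair from Re and Im of e^((-1+4i)t)v: X_1 = e^(-t)(cos(4t)·(-1,0) + sin(4t)·(1,1)), X_2 = e^(-t)(sin(4t)·(-1,0) - cos(4t)·(1,1)).
General solution: K_1X_1 + K_2X_2.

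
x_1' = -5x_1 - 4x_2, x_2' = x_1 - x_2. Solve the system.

Coefficient matrix A = [[-5, -4], [1, -1]].
Characteristic polynomial det(A - λI) = λ^2 + 6λ + 9 = 0.
Single eigenvalue λ = -3 with algebraic multiplicity 2.
Eigenvector v = (-2,1); generalized eigenvector w with (A-λI)w=v is (1,0).
General solution: e^(-3t)[c_1·v + c_2·(t·v + w)].

x_1(t) = -2c_1e^(-3t) - 2c_2te^(-3t) + c_2e^(-3t), x_2(t) = c_1e^(-3t) + c_2te^(-3t)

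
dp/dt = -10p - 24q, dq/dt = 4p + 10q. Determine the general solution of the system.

Coefficient matrix A = [[-10, -24], [4, 10]].
Characteristic polynomial det(A - λI) = λ^2 - 4 = 0.
Eigenvalues λ = 2, -2.
For λ=2: (A-λI) row 1 is [-12, -24], so an eigenvector is (2, -1).
For λ=-2: (A-λI) row 1 is [-8, -24], so an eigenvector is (-3, 1).
General solution: C_1e^(2t)(2,-1) + C_2e^(-2t)(-3,1).

p(t) = 2C_1e^(2t) - 3C_2e^(-2t), q(t) = -C_1e^(2t) + C_2e^(-2t)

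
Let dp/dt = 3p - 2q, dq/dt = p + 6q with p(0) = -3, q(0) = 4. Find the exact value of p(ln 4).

-4608

A = [[3,-2],[1,6]]; eigenvalues λ = 5, 4.
Eigenvectors: (1,-1) for λ=5, (2,-1) for λ=4.
From the initial condition, c_1 = -5, c_2 = 1.
p(ln 4) = (-5)(4^5)(1) + (1)(4^4)(2) = -4608.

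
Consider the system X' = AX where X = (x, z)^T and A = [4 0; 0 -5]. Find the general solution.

Coefficient matrix A = [[4, 0], [0, -5]].
Characteristic polynomial det(A - λI) = λ^2 + λ - 20 = 0.
Eigenvalues λ = -5, 4.
For λ=-5: (A-λI) row 1 is [9, 0], so an eigenvector is (0, -1).
For λ=4: (A-λI) row 2 is [0, -9], so an eigenvector is (1, 0).
General solution: c_1e^(-5t)(0,-1) + c_2e^(4t)(1,0).

x(t) = c_2e^(4t), z(t) = -c_1e^(-5t)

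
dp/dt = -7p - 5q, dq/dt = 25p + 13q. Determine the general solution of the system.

Coefficient matrix A = [[-7, -5], [25, 13]].
Characteristic polynomial det(A - λI) = λ^2 - 6λ + 34 = 0.
Eigenvalues λ = 3 ± 5i (complex conjugate pair).
For λ=3+5i: an eigenvector is (1,-2) - i(0,1) = (1, -2 - i).
A real fundamental pair from Re and Im of e^((3+5i)t)v: X_1 = e^(3t)(cos(5t)·(1,-2) + sin(5t)·(0,1)), X_2 = e^(3t)(sin(5t)·(1,-2) - cos(5t)·(0,1)).
General solution: K_1X_1 + K_2X_2.

p(t) = K_1e^(3t)cos(5t) + K_2e^(3t)sin(5t), q(t) = K_1e^(3t)sin(5t) - 2K_1e^(3t)cos(5t) - 2K_2e^(3t)sin(5t) - K_2e^(3t)cos(5t)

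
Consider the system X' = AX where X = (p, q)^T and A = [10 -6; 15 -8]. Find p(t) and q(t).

Coefficient matrix A = [[10, -6], [15, -8]].
Characteristic polynomial det(A - λI) = λ^2 - 2λ + 10 = 0.
Eigenvalues λ = 1 ± 3i (complex conjugate pair).
For λ=1+3i: an eigenvector is (1,1) - i(1,2) = (1 - i, 1 - 2i).
A real fundamental pair from Re and Im of e^((1+3i)t)v: X_1 = e^(t)(cos(3t)·(1,1) + sin(3t)·(1,2)), X_2 = e^(t)(sin(3t)·(1,1) - cos(3t)·(1,2)).
General solution: K_1X_1 + K_2X_2.

p(t) = K_1e^(t)sin(3t) + K_1e^(t)cos(3t) + K_2e^(t)sin(3t) - K_2e^(t)cos(3t), q(t) = 2K_1e^(t)sin(3t) + K_1e^(t)cos(3t) + K_2e^(t)sin(3t) - 2K_2e^(t)cos(3t)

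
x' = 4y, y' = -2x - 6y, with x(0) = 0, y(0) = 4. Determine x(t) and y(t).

Coefficient matrix A = [[0, 4], [-2, -6]].
Characteristic polynomial det(A - λI) = λ^2 + 6λ + 8 = 0.
Eigenvalues λ = -4, -2.
For λ=-4: (A-λI) row 1 is [4, 4], so an eigenvector is (1, -1).
For λ=-2: (A-λI) row 1 is [2, 4], so an eigenvector is (2, -1).
General solution: K_1e^(-4t)(1,-1) + K_2e^(-2t)(2,-1).
Applying x(0)=0, y(0)=4 gives K_1=-8, K_2=4.

x(t) = 8e^(-2t) - 8e^(-4t), y(t) = -4e^(-2t) + 8e^(-4t)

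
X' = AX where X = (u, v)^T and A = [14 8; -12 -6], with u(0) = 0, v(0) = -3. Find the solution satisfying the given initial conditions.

Coefficient matrix A = [[14, 8], [-12, -6]].
Characteristic polynomial det(A - λI) = λ^2 - 8λ + 12 = 0.
Eigenvalues λ = 2, 6.
For λ=2: (A-λI) row 1 is [12, 8], so an eigenvector is (-2, 3).
For λ=6: (A-λI) row 1 is [8, 8], so an eigenvector is (1, -1).
General solution: c_1e^(2t)(-2,3) + c_2e^(6t)(1,-1).
Applying u(0)=0, v(0)=-3 gives c_1=-3, c_2=-6.

u(t) = -6e^(6t) + 6e^(2t), v(t) = 6e^(6t) - 9e^(2t)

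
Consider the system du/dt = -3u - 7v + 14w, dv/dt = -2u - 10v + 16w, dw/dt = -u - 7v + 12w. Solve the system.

Coefficient matrix A = [[-3, -7, 14], [-2, -10, 16], [-1, -7, 12]].
det(A - λI) = 0 gives eigenvalues λ = -3, 4, -2.
For λ=-3: eigenvector (1,2,1).
For λ=4: eigenvector (-1,-1,-1).
For λ=-2: eigenvector (0,2,1).
General solution: c_1e^(-3t)(1,2,1) + c_2e^(4t)(-1,-1,-1) + c_3e^(-2t)(0,2,1).

u(t) = c_1e^(-3t) - c_2e^(4t), v(t) = 2c_1e^(-3t) - c_2e^(4t) + 2c_3e^(-2t), w(t) = c_1e^(-3t) - c_2e^(4t) + c_3e^(-2t)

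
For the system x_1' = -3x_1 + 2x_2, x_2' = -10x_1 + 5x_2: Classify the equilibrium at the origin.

A = [[-3,2],[-10,5]]; det(A-λI) = λ^2 - 2λ + 5.
λ = 1 ± 2i: positive real part.

unstable spiral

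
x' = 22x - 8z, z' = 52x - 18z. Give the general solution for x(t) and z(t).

Coefficient matrix A = [[22, -8], [52, -18]].
Characteristic polynomial det(A - λI) = λ^2 - 4λ + 20 = 0.
Eigenvalues λ = 2 ± 4i (complex conjugate pair).
For λ=2+4i: an eigenvector is (1,2) - i(1,3) = (1 - i, 2 - 3i).
A real fundamental pair from Re and Im of e^((2+4i)t)v: X_1 = e^(2t)(cos(4t)·(1,2) + sin(4t)·(1,3)), X_2 = e^(2t)(sin(4t)·(1,2) - cos(4t)·(1,3)).
General solution: C_1X_1 + C_2X_2.

x(t) = C_1e^(2t)sin(4t) + C_1e^(2t)cos(4t) + C_2e^(2t)sin(4t) - C_2e^(2t)cos(4t), z(t) = 3C_1e^(2t)sin(4t) + 2C_1e^(2t)cos(4t) + 2C_2e^(2t)sin(4t) - 3C_2e^(2t)cos(4t)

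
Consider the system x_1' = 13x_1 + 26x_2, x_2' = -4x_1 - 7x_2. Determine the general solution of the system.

x_1(t) = 2c_1e^(3t)sin(2t) + 3c_1e^(3t)cos(2t) + 3c_2e^(3t)sin(2t) - 2c_2e^(3t)cos(2t), x_2(t) = -c_1e^(3t)sin(2t) - c_1e^(3t)cos(2t) - c_2e^(3t)sin(2t) + c_2e^(3t)cos(2t)

Coefficient matrix A = [[13, 26], [-4, -7]].
Characteristic polynomial det(A - λI) = λ^2 - 6λ + 13 = 0.
Eigenvalues λ = 3 ± 2i (complex conjugate pair).
For λ=3+2i: an eigenvector is (3,-1) - i(2,-1) = (3 - 2i, -1 + i).
A real fundamental pair from Re and Im of e^((3+2i)t)v: X_1 = e^(3t)(cos(2t)·(3,-1) + sin(2t)·(2,-1)), X_2 = e^(3t)(sin(2t)·(3,-1) - cos(2t)·(2,-1)).
General solution: c_1X_1 + c_2X_2.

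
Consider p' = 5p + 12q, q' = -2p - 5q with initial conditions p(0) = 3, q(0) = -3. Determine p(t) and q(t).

p(t) = -9e^(t) + 12e^(-t), q(t) = 3e^(t) - 6e^(-t)

Coefficient matrix A = [[5, 12], [-2, -5]].
Characteristic polynomial det(A - λI) = λ^2 - 1 = 0.
Eigenvalues λ = -1, 1.
For λ=-1: (A-λI) row 1 is [6, 12], so an eigenvector is (-2, 1).
For λ=1: (A-λI) row 1 is [4, 12], so an eigenvector is (-3, 1).
General solution: K_1e^(-t)(-2,1) + K_2e^(t)(-3,1).
Applying p(0)=3, q(0)=-3 gives K_1=-6, K_2=3.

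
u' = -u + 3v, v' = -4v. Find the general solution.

u(t) = -C_1e^(-4t) - C_2e^(-t), v(t) = C_1e^(-4t)

Coefficient matrix A = [[-1, 3], [0, -4]].
Characteristic polynomial det(A - λI) = λ^2 + 5λ + 4 = 0.
Eigenvalues λ = -4, -1.
For λ=-4: (A-λI) row 1 is [3, 3], so an eigenvector is (-1, 1).
For λ=-1: (A-λI) row 1 is [0, 3], so an eigenvector is (-1, 0).
General solution: C_1e^(-4t)(-1,1) + C_2e^(-t)(-1,0).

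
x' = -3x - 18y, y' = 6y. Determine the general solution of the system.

Coefficient matrix A = [[-3, -18], [0, 6]].
Characteristic polynomial det(A - λI) = λ^2 - 3λ - 18 = 0.
Eigenvalues λ = 6, -3.
For λ=6: (A-λI) row 1 is [-9, -18], so an eigenvector is (2, -1).
For λ=-3: (A-λI) row 1 is [0, -18], so an eigenvector is (1, 0).
General solution: K_1e^(6t)(2,-1) + K_2e^(-3t)(1,0).

x(t) = 2K_1e^(6t) + K_2e^(-3t), y(t) = -K_1e^(6t)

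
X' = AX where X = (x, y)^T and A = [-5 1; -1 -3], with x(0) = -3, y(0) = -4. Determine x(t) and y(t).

x(t) = -te^(-4t) - 3e^(-4t), y(t) = -te^(-4t) - 4e^(-4t)

Coefficient matrix A = [[-5, 1], [-1, -3]].
Characteristic polynomial det(A - λI) = λ^2 + 8λ + 16 = 0.
Single eigenvalue λ = -4 with algebraic multiplicity 2.
Eigenvector v = (1,1); generalized eigenvector w with (A-λI)w=v is (-2,-1).
General solution: e^(-4t)[K_1·v + K_2·(t·v + w)].
Applying x(0)=-3, y(0)=-4 gives K_1=-5, K_2=-1.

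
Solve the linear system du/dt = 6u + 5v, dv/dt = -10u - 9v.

Coefficient matrix A = [[6, 5], [-10, -9]].
Characteristic polynomial det(A - λI) = λ^2 + 3λ - 4 = 0.
Eigenvalues λ = 1, -4.
For λ=1: (A-λI) row 1 is [5, 5], so an eigenvector is (-1, 1).
For λ=-4: (A-λI) row 1 is [10, 5], so an eigenvector is (-1, 2).
General solution: K_1e^(t)(-1,1) + K_2e^(-4t)(-1,2).

u(t) = -K_1e^(t) - K_2e^(-4t), v(t) = K_1e^(t) + 2K_2e^(-4t)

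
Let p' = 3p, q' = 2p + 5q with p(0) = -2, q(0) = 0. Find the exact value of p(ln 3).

-54

A = [[3,0],[2,5]]; eigenvalues λ = 3, 5.
Eigenvectors: (-1,1) for λ=3, (0,1) for λ=5.
From the initial condition, c_1 = 2, c_2 = -2.
p(ln 3) = (2)(3^3)(-1) + (-2)(3^5)(0) = -54.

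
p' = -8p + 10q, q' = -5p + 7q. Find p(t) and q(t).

p(t) = -2C_1e^(-3t) + C_2e^(2t), q(t) = -C_1e^(-3t) + C_2e^(2t)

Coefficient matrix A = [[-8, 10], [-5, 7]].
Characteristic polynomial det(A - λI) = λ^2 + λ - 6 = 0.
Eigenvalues λ = -3, 2.
For λ=-3: (A-λI) row 1 is [-5, 10], so an eigenvector is (-2, -1).
For λ=2: (A-λI) row 1 is [-10, 10], so an eigenvector is (1, 1).
General solution: C_1e^(-3t)(-2,-1) + C_2e^(2t)(1,1).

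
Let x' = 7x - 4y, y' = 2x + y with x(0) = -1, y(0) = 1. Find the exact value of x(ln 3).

A = [[7,-4],[2,1]]; eigenvalues λ = 5, 3.
Eigenvectors: (2,1) for λ=5, (-1,-1) for λ=3.
From the initial condition, c_1 = -2, c_2 = -3.
x(ln 3) = (-2)(3^5)(2) + (-3)(3^3)(-1) = -891.

-891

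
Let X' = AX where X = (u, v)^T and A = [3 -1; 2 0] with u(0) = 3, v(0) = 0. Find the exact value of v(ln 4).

72

A = [[3,-1],[2,0]]; eigenvalues λ = 1, 2.
Eigenvectors: (-1,-2) for λ=1, (-1,-1) for λ=2.
From the initial condition, c_1 = 3, c_2 = -6.
v(ln 4) = (3)(4^1)(-2) + (-6)(4^2)(-1) = 72.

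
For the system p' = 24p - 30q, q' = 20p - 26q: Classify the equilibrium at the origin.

saddle

A = [[24,-30],[20,-26]]; det(A-λI) = λ^2 + 2λ - 24.
λ = -6, 4: opposite signs.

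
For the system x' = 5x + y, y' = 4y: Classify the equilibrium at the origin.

unstable node

A = [[5,1],[0,4]]; det(A-λI) = λ^2 - 9λ + 20.
λ = 5, 4: both positive.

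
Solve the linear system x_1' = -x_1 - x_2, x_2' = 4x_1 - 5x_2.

x_1(t) = -K_1e^(-3t) - K_2te^(-3t), x_2(t) = -2K_1e^(-3t) - 2K_2te^(-3t) + K_2e^(-3t)

Coefficient matrix A = [[-1, -1], [4, -5]].
Characteristic polynomial det(A - λI) = λ^2 + 6λ + 9 = 0.
Single eigenvalue λ = -3 with algebraic multiplicity 2.
Eigenvector v = (-1,-2); generalized eigenvector w with (A-λI)w=v is (0,1).
General solution: e^(-3t)[K_1·v + K_2·(t·v + w)].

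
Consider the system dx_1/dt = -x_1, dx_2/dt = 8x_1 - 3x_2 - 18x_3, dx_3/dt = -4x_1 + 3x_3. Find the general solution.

Coefficient matrix A = [[-1, 0, 0], [8, -3, -18], [-4, 0, 3]].
det(A - λI) = 0 gives eigenvalues λ = -1, -3, 3.
For λ=-1: eigenvector (1,-5,1).
For λ=-3: eigenvector (0,1,0).
For λ=3: eigenvector (0,-3,1).
General solution: C_1e^(-t)(1,-5,1) + C_2e^(-3t)(0,1,0) + C_3e^(3t)(0,-3,1).

x_1(t) = C_1e^(-t), x_2(t) = -5C_1e^(-t) + C_2e^(-3t) - 3C_3e^(3t), x_3(t) = C_1e^(-t) + C_3e^(3t)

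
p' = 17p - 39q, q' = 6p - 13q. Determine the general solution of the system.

Coefficient matrix A = [[17, -39], [6, -13]].
Characteristic polynomial det(A - λI) = λ^2 - 4λ + 13 = 0.
Eigenvalues λ = 2 ± 3i (complex conjugate pair).
For λ=2+3i: an eigenvector is (-3,-1) - i(-2,-1) = (-3 + 2i, -1 + i).
A real fundamental pair from Re and Im of e^((2+3i)t)v: X_1 = e^(2t)(cos(3t)·(-3,-1) + sin(3t)·(-2,-1)), X_2 = e^(2t)(sin(3t)·(-3,-1) - cos(3t)·(-2,-1)).
General solution: c_1X_1 + c_2X_2.

p(t) = -2c_1e^(2t)sin(3t) - 3c_1e^(2t)cos(3t) - 3c_2e^(2t)sin(3t) + 2c_2e^(2t)cos(3t), q(t) = -c_1e^(2t)sin(3t) - c_1e^(2t)cos(3t) - c_2e^(2t)sin(3t) + c_2e^(2t)cos(3t)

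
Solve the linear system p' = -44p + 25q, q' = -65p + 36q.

p(t) = 2K_1e^(-4t)sin(5t) + K_1e^(-4t)cos(5t) + K_2e^(-4t)sin(5t) - 2K_2e^(-4t)cos(5t), q(t) = 3K_1e^(-4t)sin(5t) + 2K_1e^(-4t)cos(5t) + 2K_2e^(-4t)sin(5t) - 3K_2e^(-4t)cos(5t)

Coefficient matrix A = [[-44, 25], [-65, 36]].
Characteristic polynomial det(A - λI) = λ^2 + 8λ + 41 = 0.
Eigenvalues λ = -4 ± 5i (complex conjugate pair).
For λ=-4+5i: an eigenvector is (1,2) - i(2,3) = (1 - 2i, 2 - 3i).
A real fundamental pair from Re and Im of e^((-4+5i)t)v: X_1 = e^(-4t)(cos(5t)·(1,2) + sin(5t)·(2,3)), X_2 = e^(-4t)(sin(5t)·(1,2) - cos(5t)·(2,3)).
General solution: K_1X_1 + K_2X_2.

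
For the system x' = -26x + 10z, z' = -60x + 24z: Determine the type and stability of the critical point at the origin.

saddle

A = [[-26,10],[-60,24]]; det(A-λI) = λ^2 + 2λ - 24.
λ = 4, -6: opposite signs.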